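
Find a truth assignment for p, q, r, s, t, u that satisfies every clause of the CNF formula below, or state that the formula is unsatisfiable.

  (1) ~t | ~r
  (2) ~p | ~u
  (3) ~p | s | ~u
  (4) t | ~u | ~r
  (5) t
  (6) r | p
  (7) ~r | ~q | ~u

p: 1; q: 1; r: 0; s: 0; t: 1; u: 0

Unit clause (t) forces t = 1.
Unit clause (~r) forces r = 0.
Unit clause (p) forces p = 1.
Unit clause (~u) forces u = 0.
All clauses hold; q, s can take either value.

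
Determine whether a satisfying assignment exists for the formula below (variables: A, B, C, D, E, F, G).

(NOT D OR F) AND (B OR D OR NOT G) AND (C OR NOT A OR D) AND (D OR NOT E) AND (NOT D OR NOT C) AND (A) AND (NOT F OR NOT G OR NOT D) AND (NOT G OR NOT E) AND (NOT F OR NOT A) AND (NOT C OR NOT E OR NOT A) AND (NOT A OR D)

No, unsatisfiable

From the singleton clause (A), A = true.
From the singleton clause (NOT F), F = false.
From the singleton clause (NOT D), D = false.
But (D) is also a unit clause — contradiction.
No assignment satisfies every clause.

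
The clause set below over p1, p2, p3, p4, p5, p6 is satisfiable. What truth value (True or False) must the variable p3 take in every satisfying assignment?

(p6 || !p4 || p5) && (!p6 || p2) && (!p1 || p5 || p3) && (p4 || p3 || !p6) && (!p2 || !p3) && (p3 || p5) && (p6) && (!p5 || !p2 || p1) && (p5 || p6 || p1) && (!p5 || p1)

False

Suppose p3 = true.
The clause (!p2) is unit, so p2 = false.
The clause (!p6) is unit, so p6 = false.
But (p6) is also a unit clause — contradiction.
So every satisfying assignment has p3 = False.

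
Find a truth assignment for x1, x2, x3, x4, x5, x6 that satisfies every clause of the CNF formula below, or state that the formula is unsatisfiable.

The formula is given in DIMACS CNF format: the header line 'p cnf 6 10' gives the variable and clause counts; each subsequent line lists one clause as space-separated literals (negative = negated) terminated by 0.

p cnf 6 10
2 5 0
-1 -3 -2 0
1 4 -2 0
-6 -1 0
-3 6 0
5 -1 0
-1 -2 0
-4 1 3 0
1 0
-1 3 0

UNSATISFIABLE

The clause (x1) is unit, so x1 = True.
The clause (¬x6) is unit, so x6 = False.
The clause (¬x3) is unit, so x3 = False.
But (x3) is also a unit clause — contradiction.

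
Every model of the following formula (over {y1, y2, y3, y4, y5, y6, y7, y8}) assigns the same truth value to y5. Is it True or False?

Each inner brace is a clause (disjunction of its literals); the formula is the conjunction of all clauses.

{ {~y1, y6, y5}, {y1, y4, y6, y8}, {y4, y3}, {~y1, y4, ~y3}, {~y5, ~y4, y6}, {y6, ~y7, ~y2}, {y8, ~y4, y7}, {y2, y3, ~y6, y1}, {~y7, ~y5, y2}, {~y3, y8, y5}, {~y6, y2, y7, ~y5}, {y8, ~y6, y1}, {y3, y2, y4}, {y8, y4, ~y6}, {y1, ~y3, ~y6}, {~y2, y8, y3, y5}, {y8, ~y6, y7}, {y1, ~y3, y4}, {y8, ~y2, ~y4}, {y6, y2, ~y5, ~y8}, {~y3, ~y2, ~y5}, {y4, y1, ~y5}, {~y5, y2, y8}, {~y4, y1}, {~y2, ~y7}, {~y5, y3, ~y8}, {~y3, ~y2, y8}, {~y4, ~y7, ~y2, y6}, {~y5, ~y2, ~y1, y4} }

Suppose y5 = 1.
Try y4 = 1.
Unit clause (y6) forces y6 = 1.
Unit clause (y1) forces y1 = 1.
Try y8 = 1.
Unit clause (y3) forces y3 = 1.
Unit clause (~y2) forces y2 = 0.
Unit clause (~y7) forces y7 = 0.
That conflicts with the unit clause (y7).
So y8 must be the other value — set y8 = 0.
Unit clause (y7) forces y7 = 1.
Unit clause (y2) forces y2 = 1.
That conflicts with the unit clause (~y2).
Both values of y8 lead to a conflict.
So y4 must be the other value — set y4 = 0.
Unit clause (y3) forces y3 = 1.
Unit clause (~y1) forces y1 = 0.
That conflicts with the unit clause (y1).
Both values of y4 lead to a conflict.
So every satisfying assignment has y5 = False.

False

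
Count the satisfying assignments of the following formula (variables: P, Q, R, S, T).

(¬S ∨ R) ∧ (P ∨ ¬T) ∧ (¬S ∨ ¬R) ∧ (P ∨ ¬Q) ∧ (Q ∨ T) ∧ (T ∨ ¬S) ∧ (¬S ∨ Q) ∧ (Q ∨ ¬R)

5

There are 2^5 = 32 truth assignments over (P, Q, R, S, T).
Split on P. With P = True, the clauses containing P are satisfied and ¬P drops from the rest; 5 of the 2^4 = 16 assignments to the other variables satisfy what remains.
With P = False, by the same count on the reduced clause set, 0 assignments work.
Total: 5 + 0 = 5.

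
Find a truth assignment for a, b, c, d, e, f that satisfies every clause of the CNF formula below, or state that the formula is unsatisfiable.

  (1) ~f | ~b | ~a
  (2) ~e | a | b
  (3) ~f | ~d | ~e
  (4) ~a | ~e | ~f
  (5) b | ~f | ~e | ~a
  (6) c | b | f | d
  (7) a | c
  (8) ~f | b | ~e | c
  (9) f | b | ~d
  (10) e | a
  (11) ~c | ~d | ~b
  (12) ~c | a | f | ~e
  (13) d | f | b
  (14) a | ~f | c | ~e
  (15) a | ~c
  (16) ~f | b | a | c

Case a = 1:
Case f = 0:
Case b = 1:
Case c = 0:
Every clause is now satisfied; d, e are unconstrained.

a=1,  b=1,  c=0,  d=0,  e=1,  f=0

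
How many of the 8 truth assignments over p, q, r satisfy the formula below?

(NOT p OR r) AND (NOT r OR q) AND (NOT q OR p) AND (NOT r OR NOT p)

1

There are 2^3 = 8 truth assignments over (p, q, r).
Split on q. With q = true, the clauses containing q are satisfied and NOT q drops from the rest; 0 of the 2^2 = 4 assignments to the other variables satisfy what remains.
With q = false, by the same count on the reduced clause set, 1 assignment works.
(One model: p=F, q=F, r=F.)
Total: 0 + 1 = 1.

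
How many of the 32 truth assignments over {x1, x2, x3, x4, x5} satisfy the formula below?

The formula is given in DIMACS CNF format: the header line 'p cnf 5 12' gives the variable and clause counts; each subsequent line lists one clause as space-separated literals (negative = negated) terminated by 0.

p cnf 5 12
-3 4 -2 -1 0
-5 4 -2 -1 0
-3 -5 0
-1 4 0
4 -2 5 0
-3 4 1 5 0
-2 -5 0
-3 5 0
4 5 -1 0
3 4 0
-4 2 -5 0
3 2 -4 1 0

There are 2^5 = 32 truth assignments over (x1, x2, x3, x4, x5).
Split on x1. With x1 = True, the clauses containing x1 are satisfied and ¬x1 drops from the rest; 2 of the 2^4 = 16 assignments to the other variables satisfy what remains.
With x1 = False, by the same count on the reduced clause set, 1 assignment works.
Total: 2 + 1 = 3.

3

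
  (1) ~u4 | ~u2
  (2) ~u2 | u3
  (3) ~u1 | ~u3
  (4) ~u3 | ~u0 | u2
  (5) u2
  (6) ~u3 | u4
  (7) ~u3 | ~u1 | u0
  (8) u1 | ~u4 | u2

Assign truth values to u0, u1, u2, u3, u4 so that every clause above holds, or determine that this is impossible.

UNSATISFIABLE

Unit clause (u2) forces u2 = 1.
Unit clause (~u4) forces u4 = 0.
Unit clause (u3) forces u3 = 1.
Now (~u3) is unsatisfied and unit — conflict.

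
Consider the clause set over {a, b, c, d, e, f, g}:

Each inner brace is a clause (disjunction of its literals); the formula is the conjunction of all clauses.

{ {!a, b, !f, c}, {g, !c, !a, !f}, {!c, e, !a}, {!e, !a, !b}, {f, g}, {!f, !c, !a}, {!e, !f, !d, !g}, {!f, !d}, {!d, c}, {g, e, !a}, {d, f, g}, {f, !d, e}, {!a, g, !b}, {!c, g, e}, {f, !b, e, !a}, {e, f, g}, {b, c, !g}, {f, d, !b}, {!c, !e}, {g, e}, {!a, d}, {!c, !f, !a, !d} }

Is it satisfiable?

Branch on f: set f = true.
From the singleton clause (!d), d = false.
From the singleton clause (!a), a = false.
Branch on c: set c = false.
Branch on b: set b = true.
Branch on g: set g = false.
From the singleton clause (e), e = true.
This assignment satisfies each clause.
A satisfying assignment: a=false; b=true; c=false; d=false; e=true; f=true; g=false.

Satisfiable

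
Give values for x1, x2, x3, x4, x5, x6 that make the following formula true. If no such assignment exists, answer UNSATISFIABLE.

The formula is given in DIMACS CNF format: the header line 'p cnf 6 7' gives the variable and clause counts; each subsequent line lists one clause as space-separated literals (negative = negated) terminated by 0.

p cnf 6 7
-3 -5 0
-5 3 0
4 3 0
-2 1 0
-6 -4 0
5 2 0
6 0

Unit clause (x6) forces x6 = True.
Unit clause (¬x4) forces x4 = False.
Unit clause (x3) forces x3 = True.
Unit clause (¬x5) forces x5 = False.
Unit clause (x2) forces x2 = True.
Unit clause (x1) forces x1 = True.
Every clause now holds.

x1: True,  x2: True,  x3: True,  x4: False,  x5: False,  x6: True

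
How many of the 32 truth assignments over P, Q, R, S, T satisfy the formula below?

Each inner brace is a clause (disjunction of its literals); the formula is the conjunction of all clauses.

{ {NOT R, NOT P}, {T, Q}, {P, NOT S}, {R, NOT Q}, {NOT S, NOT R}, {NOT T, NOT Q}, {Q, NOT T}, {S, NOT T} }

There are 2^5 = 32 truth assignments over (P, Q, R, S, T).
Split on Q. With Q = true, the clauses containing Q are satisfied and NOT Q drops from the rest; 1 of the 2^4 = 16 assignments to the other variables satisfy what remains.
With Q = false, by the same count on the reduced clause set, 0 assignments work.
(One model: P=F, Q=T, R=T, S=F, T=F.)
Total: 1 + 0 = 1.

1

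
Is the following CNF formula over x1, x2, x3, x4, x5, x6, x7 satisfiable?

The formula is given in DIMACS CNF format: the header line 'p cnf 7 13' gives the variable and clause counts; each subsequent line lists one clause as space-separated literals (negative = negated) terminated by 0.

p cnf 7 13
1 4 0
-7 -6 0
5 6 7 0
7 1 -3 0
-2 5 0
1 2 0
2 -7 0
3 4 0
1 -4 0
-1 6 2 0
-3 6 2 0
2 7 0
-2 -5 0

No

Case x1 = True:
Case x7 = False:
Unit clause (x2) forces x2 = True.
Unit clause (x5) forces x5 = True.
Now (¬x5) is unsatisfied and unit — conflict.
Undo x7 and try x7 = True.
Unit clause (¬x6) forces x6 = False.
Unit clause (x2) forces x2 = True.
Unit clause (x5) forces x5 = True.
Now (¬x5) is unsatisfied and unit — conflict.
Either choice for x7 ends in contradiction.
Undo x1 and try x1 = False.
Unit clause (x4) forces x4 = True.
Now (¬x4) is unsatisfied and unit — conflict.
Either choice for x1 ends in contradiction.
No assignment satisfies every clause.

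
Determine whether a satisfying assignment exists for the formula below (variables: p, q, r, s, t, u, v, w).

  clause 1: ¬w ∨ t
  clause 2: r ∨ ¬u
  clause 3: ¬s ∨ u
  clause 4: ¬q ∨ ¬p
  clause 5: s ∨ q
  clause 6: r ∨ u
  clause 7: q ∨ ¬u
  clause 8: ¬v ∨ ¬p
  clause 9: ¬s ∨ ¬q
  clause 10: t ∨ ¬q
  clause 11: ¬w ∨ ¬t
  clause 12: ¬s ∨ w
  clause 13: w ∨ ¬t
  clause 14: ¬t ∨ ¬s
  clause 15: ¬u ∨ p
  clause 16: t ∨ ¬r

Branch on w: set w = False.
From the singleton clause (¬s), s = False.
From the singleton clause (q), q = True.
From the singleton clause (¬p), p = False.
From the singleton clause (t), t = True.
Now (¬t) is unsatisfied and unit — conflict.
That branch fails; take w = True instead.
From the singleton clause (t), t = True.
Now (¬t) is unsatisfied and unit — conflict.
Neither w = True nor w = False works.
No assignment satisfies every clause.

No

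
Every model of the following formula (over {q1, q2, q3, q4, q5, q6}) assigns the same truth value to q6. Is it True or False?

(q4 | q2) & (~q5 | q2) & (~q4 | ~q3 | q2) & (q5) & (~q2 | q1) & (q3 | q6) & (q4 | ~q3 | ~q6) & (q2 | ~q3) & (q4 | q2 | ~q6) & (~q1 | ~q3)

True

Suppose q6 = 0.
Unit clause (q5) forces q5 = 1.
Unit clause (q2) forces q2 = 1.
Unit clause (q1) forces q1 = 1.
Unit clause (q3) forces q3 = 1.
But (~q3) is also a unit clause — contradiction.
So every satisfying assignment has q6 = True.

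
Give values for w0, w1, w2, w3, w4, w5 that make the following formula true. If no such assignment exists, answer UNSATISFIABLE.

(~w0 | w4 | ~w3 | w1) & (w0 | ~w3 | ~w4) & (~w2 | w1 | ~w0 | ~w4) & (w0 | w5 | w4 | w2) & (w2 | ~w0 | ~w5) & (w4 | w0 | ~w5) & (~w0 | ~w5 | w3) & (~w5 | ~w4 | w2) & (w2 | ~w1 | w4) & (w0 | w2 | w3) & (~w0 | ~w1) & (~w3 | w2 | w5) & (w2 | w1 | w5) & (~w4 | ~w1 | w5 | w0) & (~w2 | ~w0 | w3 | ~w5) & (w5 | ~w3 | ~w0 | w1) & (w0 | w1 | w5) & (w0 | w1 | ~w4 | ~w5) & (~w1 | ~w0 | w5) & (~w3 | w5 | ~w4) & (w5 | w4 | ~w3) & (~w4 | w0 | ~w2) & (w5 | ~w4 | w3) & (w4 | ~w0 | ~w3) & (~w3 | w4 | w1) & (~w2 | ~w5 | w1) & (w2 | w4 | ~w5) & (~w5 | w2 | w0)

Case w0 = 1:
From the singleton clause (~w1), w1 = 0.
Case w4 = 0:
From the singleton clause (~w3), w3 = 0.
From the singleton clause (~w5), w5 = 0.
From the singleton clause (w2), w2 = 1.
Every clause now holds.

w0: 1,  w1: 0,  w2: 1,  w3: 0,  w4: 0,  w5: 0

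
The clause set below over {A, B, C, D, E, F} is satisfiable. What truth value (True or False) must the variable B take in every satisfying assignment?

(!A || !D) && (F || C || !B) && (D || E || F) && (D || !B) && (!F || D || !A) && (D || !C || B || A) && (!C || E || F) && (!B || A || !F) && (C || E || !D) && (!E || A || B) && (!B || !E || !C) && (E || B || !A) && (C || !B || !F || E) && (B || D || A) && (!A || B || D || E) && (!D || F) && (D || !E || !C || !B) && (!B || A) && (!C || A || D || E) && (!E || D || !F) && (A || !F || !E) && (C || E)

Suppose B = true.
(D) alone gives D = true.
(!A) alone gives A = false.
That conflicts with the unit clause (A).
So every satisfying assignment has B = False.

False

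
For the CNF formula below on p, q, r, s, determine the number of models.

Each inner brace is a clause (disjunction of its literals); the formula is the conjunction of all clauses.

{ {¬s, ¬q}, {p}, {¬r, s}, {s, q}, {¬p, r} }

There are 2^4 = 16 truth assignments over (p, q, r, s).
Split on q. With q = True, the clauses containing q are satisfied and ¬q drops from the rest; 0 of the 2^3 = 8 assignments to the other variables satisfy what remains.
With q = False, by the same count on the reduced clause set, 1 assignment works.
Total: 0 + 1 = 1.

1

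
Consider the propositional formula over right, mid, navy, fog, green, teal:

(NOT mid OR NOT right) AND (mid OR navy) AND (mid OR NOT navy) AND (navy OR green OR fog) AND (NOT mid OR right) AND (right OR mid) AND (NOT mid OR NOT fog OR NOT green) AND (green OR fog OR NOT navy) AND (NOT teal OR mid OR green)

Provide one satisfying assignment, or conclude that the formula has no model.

Branch on mid: set mid = false.
The clause (navy) is unit, so navy = true.
That conflicts with the unit clause (NOT navy).
That branch fails; take mid = true instead.
The clause (NOT right) is unit, so right = false.
That conflicts with the unit clause (right).
Both values of mid lead to a conflict.

UNSATISFIABLE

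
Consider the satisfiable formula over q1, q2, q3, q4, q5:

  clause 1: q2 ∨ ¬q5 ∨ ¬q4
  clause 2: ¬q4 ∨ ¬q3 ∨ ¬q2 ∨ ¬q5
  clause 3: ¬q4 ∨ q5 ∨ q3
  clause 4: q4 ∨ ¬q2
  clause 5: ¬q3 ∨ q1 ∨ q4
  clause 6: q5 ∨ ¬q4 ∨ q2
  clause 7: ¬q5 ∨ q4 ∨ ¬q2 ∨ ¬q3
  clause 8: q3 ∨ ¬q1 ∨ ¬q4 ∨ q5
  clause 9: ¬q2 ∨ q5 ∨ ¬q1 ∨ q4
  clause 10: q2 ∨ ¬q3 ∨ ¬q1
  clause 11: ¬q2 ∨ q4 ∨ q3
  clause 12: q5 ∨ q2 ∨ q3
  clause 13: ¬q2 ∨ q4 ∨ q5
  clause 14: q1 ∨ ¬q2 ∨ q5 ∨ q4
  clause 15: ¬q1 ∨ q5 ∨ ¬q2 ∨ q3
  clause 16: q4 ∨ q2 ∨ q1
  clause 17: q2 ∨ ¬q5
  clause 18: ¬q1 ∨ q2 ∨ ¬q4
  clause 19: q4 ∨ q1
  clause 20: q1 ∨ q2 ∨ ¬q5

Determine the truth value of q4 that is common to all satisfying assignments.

True

Suppose q4 = False.
(¬q2) alone gives q2 = False.
(q1) alone gives q1 = True.
(¬q3) alone gives q3 = False.
(q5) alone gives q5 = True.
Now (¬q5) is unsatisfied and unit — conflict.
So every satisfying assignment has q4 = True.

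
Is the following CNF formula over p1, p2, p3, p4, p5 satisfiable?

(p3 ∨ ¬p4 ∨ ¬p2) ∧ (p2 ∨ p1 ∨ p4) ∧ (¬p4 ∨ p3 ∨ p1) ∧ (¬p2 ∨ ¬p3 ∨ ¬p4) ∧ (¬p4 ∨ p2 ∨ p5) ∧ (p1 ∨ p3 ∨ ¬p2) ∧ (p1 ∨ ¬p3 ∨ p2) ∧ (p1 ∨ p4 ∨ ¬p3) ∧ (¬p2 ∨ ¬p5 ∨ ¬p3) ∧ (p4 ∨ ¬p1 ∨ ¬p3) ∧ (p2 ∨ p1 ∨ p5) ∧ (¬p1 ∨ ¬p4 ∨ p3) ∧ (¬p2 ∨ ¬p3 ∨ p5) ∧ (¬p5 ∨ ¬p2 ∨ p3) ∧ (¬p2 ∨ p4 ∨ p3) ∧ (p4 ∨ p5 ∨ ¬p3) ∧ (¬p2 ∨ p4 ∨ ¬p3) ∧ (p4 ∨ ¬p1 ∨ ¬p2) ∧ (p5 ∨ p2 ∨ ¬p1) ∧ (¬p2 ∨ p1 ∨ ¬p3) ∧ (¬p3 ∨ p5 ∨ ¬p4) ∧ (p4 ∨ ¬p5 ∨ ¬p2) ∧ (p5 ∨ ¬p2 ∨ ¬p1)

Try p3 = False.
Try p4 = False.
The clause (¬p2) is unit, so p2 = False.
The clause (p1) is unit, so p1 = True.
The clause (p5) is unit, so p5 = True.
Every clause now holds.
A satisfying assignment: p1=True, p2=False, p3=False, p4=False, p5=True.

Satisfiable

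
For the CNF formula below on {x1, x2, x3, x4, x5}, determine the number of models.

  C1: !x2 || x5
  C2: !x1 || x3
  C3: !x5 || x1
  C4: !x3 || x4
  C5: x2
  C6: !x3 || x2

There are 2^5 = 32 truth assignments over (x1, x2, x3, x4, x5).
Split on x4. With x4 = true, the clauses containing x4 are satisfied and !x4 drops from the rest; 1 of the 2^4 = 16 assignments to the other variables satisfy what remains.
With x4 = false, by the same count on the reduced clause set, 0 assignments work.
(One model: x1=T, x2=T, x3=T, x4=T, x5=T.)
Total: 1 + 0 = 1.

1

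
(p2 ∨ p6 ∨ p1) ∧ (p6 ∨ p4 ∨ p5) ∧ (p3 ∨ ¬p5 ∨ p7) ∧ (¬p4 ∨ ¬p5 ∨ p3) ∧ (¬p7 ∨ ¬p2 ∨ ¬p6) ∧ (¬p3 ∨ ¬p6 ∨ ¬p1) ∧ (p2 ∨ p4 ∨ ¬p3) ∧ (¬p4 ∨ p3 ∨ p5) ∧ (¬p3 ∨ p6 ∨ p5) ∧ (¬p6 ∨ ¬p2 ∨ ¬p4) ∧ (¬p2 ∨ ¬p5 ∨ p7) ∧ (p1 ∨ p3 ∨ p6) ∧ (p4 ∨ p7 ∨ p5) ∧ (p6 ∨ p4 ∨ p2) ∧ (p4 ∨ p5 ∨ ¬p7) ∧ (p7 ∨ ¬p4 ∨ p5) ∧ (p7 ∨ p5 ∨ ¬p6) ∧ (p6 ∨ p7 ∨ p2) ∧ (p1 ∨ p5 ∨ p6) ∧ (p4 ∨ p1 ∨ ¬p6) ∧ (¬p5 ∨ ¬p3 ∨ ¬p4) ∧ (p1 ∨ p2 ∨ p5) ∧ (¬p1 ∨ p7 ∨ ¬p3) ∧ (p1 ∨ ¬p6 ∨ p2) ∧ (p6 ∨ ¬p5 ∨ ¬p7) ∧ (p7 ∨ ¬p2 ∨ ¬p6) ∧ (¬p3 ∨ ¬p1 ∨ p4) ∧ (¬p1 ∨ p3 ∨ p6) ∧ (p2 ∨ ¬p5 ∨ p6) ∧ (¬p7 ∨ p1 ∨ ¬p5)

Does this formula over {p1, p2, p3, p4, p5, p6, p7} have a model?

Yes, satisfiable

Suppose p2 = False.
Suppose p6 = True.
(p1) alone gives p1 = True.
(¬p3) alone gives p3 = False.
Suppose p5 = True.
(p7) alone gives p7 = True.
(¬p4) alone gives p4 = False.
This assignment satisfies each clause.
A satisfying assignment: p1 ↦ True,  p2 ↦ False,  p3 ↦ False,  p4 ↦ False,  p5 ↦ True,  p6 ↦ True,  p7 ↦ True.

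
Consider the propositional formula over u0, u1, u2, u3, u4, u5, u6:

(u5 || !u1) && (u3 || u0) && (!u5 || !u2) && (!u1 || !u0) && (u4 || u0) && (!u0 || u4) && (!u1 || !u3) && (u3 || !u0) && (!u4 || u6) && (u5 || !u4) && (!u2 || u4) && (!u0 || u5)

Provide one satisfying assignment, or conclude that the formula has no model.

Suppose u5 = true.
(!u2) alone gives u2 = false.
Suppose u3 = true.
(!u1) alone gives u1 = false.
Suppose u4 = true.
(u6) alone gives u6 = true.
No clause remains; u0 is free.

u0 ↦ true,  u1 ↦ false,  u2 ↦ false,  u3 ↦ true,  u4 ↦ true,  u5 ↦ true,  u6 ↦ true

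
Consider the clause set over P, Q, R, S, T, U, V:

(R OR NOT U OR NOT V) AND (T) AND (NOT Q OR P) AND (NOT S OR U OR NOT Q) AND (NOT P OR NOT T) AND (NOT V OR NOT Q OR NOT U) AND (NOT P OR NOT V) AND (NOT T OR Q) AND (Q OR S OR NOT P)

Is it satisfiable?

From the singleton clause (T), T = true.
From the singleton clause (NOT P), P = false.
From the singleton clause (NOT Q), Q = false.
Now (Q) is unsatisfied and unit — conflict.
No assignment satisfies every clause.

No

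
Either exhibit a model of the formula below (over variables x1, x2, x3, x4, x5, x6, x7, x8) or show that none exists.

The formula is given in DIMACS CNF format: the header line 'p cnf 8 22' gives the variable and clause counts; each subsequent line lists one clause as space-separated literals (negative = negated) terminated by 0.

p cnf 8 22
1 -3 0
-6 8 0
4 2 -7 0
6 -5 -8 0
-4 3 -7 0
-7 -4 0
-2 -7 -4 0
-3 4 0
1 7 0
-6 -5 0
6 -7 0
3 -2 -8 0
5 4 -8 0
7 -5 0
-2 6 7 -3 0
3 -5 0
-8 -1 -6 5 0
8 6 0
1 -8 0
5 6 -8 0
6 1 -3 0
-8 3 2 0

UNSATISFIABLE

Try x1 = True.
Try x6 = False.
The clause (¬x7) is unit, so x7 = False.
The clause (¬x5) is unit, so x5 = False.
The clause (x8) is unit, so x8 = True.
That conflicts with the unit clause (¬x8).
That branch fails; take x6 = True instead.
The clause (x8) is unit, so x8 = True.
The clause (¬x5) is unit, so x5 = False.
That conflicts with the unit clause (x5).
Either choice for x6 ends in contradiction.
That branch fails; take x1 = False instead.
The clause (¬x3) is unit, so x3 = False.
The clause (x7) is unit, so x7 = True.
The clause (¬x4) is unit, so x4 = False.
The clause (x2) is unit, so x2 = True.
The clause (x6) is unit, so x6 = True.
The clause (x8) is unit, so x8 = True.
That conflicts with the unit clause (¬x8).
Either choice for x1 ends in contradiction.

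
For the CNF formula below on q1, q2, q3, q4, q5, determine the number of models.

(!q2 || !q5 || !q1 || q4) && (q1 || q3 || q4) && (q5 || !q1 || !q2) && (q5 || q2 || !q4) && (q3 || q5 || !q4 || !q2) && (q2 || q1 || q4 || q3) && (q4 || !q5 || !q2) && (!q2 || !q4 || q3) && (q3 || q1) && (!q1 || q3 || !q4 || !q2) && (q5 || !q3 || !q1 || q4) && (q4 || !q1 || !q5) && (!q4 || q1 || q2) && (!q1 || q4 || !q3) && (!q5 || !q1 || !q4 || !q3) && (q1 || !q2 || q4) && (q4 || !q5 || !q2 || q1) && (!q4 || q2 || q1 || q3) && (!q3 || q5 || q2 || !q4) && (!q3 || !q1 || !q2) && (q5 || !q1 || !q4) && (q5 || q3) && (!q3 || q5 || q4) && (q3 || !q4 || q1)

4

There are 2^5 = 32 truth assignments over (q1, q2, q3, q4, q5).
Split on q1. With q1 = true, the clauses containing q1 are satisfied and !q1 drops from the rest; 1 of the 2^4 = 16 assignments to the other variables satisfy what remains.
With q1 = false, by the same count on the reduced clause set, 3 assignments work.
(One model: q1=F, q2=F, q3=T, q4=F, q5=T.)
Total: 1 + 3 = 4.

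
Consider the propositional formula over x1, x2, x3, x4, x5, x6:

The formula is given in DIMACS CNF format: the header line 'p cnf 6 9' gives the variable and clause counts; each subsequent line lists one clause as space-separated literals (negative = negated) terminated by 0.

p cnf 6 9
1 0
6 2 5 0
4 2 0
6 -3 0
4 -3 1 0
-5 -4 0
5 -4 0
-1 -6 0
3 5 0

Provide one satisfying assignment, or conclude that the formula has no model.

The clause (x1) is unit, so x1 = True.
The clause (¬x6) is unit, so x6 = False.
The clause (¬x3) is unit, so x3 = False.
The clause (x5) is unit, so x5 = True.
The clause (¬x4) is unit, so x4 = False.
The clause (x2) is unit, so x2 = True.
All clauses are satisfied.

x1: True; x2: True; x3: False; x4: False; x5: True; x6: False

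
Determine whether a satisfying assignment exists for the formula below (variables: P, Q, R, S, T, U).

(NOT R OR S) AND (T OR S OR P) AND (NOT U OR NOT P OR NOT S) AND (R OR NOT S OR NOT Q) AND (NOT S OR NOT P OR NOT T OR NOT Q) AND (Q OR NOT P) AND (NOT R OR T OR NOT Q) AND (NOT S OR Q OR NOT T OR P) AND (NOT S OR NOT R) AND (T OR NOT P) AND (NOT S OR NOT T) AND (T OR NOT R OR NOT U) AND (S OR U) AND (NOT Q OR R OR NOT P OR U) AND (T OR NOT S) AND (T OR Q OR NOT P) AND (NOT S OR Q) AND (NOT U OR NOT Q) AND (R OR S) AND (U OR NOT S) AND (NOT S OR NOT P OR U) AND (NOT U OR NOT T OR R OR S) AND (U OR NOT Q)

Branch on R: set R = false.
(S) alone gives S = true.
(NOT Q) alone gives Q = false.
But (Q) is also a unit clause — contradiction.
Backtrack on R: now try R = true.
(S) alone gives S = true.
But (NOT S) is also a unit clause — contradiction.
Neither R = true nor R = false works.
No assignment satisfies every clause.

No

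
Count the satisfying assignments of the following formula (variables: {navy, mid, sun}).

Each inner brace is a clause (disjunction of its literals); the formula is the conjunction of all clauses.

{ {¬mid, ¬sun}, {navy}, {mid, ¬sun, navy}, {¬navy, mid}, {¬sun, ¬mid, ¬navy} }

1

There are 2^3 = 8 truth assignments over (navy, mid, sun).
Check each against the 5 clauses (columns in the order navy, mid, sun):
  F F F  ✗ fails (navy)
  F F T  ✗ fails (navy)
  F T F  ✗ fails (navy)
  F T T  ✗ fails (¬mid ∨ ¬sun)
  T F F  ✗ fails (¬navy ∨ mid)
  T F T  ✗ fails (¬navy ∨ mid)
  T T F  ✓ satisfies all
  T T T  ✗ fails (¬mid ∨ ¬sun)
1 of the 8 rows is a model.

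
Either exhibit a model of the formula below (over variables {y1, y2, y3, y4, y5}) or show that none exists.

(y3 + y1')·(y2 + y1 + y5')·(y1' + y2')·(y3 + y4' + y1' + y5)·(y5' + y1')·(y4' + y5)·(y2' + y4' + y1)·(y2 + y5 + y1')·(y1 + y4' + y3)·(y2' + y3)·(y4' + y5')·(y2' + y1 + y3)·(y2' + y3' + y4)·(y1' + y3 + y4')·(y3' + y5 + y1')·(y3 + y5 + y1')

Try y3 = 1.
Try y1 = 0.
Try y2 = 0.
The clause (y5') is unit, so y5 = 0.
The clause (y4') is unit, so y4 = 0.
Every clause now holds.

y1: 0,  y2: 0,  y3: 1,  y4: 0,  y5: 0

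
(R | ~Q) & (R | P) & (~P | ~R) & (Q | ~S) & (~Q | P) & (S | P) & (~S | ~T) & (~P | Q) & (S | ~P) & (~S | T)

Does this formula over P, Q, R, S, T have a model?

No, unsatisfiable

Case R = 1:
(~P) alone gives P = 0.
(~Q) alone gives Q = 0.
(~S) alone gives S = 0.
Now (S) is unsatisfied and unit — conflict.
So R must be the other value — set R = 0.
(~Q) alone gives Q = 0.
(P) alone gives P = 1.
Now (~P) is unsatisfied and unit — conflict.
Both values of R lead to a conflict.
No assignment satisfies every clause.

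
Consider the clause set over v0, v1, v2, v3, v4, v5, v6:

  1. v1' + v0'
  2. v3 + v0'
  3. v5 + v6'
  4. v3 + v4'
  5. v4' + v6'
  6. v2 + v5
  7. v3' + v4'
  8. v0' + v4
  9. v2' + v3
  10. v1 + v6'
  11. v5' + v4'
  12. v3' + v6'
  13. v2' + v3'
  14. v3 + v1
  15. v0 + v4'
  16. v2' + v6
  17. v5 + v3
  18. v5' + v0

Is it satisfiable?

No, unsatisfiable

Branch on v1: set v1 = 0.
Unit clause (v6') forces v6 = 0.
Unit clause (v3) forces v3 = 1.
Unit clause (v4') forces v4 = 0.
Unit clause (v0') forces v0 = 0.
Unit clause (v2') forces v2 = 0.
Unit clause (v5) forces v5 = 1.
But (v5') is also a unit clause — contradiction.
Backtrack on v1: now try v1 = 1.
Unit clause (v0') forces v0 = 0.
Unit clause (v4') forces v4 = 0.
Unit clause (v5') forces v5 = 0.
Unit clause (v6') forces v6 = 0.
Unit clause (v2) forces v2 = 1.
But (v2') is also a unit clause — contradiction.
Either choice for v1 ends in contradiction.
No assignment satisfies every clause.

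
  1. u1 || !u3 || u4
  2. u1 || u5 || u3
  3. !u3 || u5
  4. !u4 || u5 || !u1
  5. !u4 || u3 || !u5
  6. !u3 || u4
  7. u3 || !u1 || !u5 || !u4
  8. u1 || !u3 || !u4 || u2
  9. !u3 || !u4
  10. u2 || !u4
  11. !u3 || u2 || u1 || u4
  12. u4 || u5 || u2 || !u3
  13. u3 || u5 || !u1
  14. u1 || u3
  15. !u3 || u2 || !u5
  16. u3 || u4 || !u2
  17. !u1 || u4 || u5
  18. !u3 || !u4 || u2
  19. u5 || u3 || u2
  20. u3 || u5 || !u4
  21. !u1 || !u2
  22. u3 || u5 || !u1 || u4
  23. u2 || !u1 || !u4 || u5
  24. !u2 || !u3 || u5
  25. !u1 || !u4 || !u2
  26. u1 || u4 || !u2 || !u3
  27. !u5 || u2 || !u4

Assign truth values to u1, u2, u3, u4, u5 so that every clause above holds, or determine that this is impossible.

u1=true; u2=false; u3=false; u4=false; u5=true

Case u3 = false:
Unit clause (u1) forces u1 = true.
Unit clause (u5) forces u5 = true.
Unit clause (!u4) forces u4 = false.
Unit clause (!u2) forces u2 = false.
This assignment satisfies each clause.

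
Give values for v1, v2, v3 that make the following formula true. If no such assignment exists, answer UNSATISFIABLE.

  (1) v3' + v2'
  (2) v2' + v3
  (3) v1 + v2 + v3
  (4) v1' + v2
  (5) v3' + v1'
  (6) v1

UNSATISFIABLE

(v1) alone gives v1 = 1.
(v2) alone gives v2 = 1.
(v3') alone gives v3 = 0.
But (v3) is also a unit clause — contradiction.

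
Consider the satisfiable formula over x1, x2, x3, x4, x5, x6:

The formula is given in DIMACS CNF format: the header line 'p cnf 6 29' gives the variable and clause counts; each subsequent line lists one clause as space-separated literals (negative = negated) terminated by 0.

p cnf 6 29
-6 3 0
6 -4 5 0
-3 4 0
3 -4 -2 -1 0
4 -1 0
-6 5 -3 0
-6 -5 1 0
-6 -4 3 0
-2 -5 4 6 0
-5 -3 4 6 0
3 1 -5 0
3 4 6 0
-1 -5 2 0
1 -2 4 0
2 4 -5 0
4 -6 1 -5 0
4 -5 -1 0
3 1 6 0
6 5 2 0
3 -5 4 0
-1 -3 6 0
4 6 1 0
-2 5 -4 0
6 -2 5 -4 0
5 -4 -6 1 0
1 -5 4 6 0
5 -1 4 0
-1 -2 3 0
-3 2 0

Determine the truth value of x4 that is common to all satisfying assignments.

Suppose x4 = False.
From the singleton clause (¬x3), x3 = False.
From the singleton clause (¬x6), x6 = False.
But (x6) is also a unit clause — contradiction.
So every satisfying assignment has x4 = True.

True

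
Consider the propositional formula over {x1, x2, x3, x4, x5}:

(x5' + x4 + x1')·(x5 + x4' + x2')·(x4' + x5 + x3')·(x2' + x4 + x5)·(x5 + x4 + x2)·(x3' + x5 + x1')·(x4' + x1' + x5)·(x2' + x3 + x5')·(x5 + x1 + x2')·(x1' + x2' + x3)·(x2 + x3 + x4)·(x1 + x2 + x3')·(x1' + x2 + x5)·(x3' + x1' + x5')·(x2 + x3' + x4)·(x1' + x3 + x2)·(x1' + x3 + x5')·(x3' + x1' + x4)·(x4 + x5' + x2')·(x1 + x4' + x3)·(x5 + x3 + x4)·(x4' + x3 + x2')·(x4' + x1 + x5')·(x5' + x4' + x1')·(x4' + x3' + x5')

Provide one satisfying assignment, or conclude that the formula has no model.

UNSATISFIABLE

Suppose x5 = 0.
Suppose x4 = 0.
The clause (x2') is unit, so x2 = 0.
But (x2) is also a unit clause — contradiction.
Undo x4 and try x4 = 1.
The clause (x2') is unit, so x2 = 0.
The clause (x3') is unit, so x3 = 0.
The clause (x1') is unit, so x1 = 0.
But (x1) is also a unit clause — contradiction.
Either choice for x4 ends in contradiction.
Undo x5 and try x5 = 1.
Suppose x4 = 1.
The clause (x1) is unit, so x1 = 1.
But (x1') is also a unit clause — contradiction.
Undo x4 and try x4 = 0.
The clause (x1') is unit, so x1 = 0.
The clause (x2') is unit, so x2 = 0.
The clause (x3) is unit, so x3 = 1.
But (x3') is also a unit clause — contradiction.
Either choice for x4 ends in contradiction.
Either choice for x5 ends in contradiction.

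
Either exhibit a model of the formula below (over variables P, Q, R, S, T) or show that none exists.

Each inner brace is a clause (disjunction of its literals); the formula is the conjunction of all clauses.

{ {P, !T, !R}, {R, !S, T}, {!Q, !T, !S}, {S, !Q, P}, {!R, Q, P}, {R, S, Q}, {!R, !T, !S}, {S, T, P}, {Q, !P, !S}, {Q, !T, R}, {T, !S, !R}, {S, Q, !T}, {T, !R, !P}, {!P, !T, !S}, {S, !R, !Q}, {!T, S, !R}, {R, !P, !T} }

P=true, Q=true, R=false, S=false, T=false

Case P = true:
Case Q = true:
Case T = false:
(!R) alone gives R = false.
(!S) alone gives S = false.
This assignment satisfies each clause.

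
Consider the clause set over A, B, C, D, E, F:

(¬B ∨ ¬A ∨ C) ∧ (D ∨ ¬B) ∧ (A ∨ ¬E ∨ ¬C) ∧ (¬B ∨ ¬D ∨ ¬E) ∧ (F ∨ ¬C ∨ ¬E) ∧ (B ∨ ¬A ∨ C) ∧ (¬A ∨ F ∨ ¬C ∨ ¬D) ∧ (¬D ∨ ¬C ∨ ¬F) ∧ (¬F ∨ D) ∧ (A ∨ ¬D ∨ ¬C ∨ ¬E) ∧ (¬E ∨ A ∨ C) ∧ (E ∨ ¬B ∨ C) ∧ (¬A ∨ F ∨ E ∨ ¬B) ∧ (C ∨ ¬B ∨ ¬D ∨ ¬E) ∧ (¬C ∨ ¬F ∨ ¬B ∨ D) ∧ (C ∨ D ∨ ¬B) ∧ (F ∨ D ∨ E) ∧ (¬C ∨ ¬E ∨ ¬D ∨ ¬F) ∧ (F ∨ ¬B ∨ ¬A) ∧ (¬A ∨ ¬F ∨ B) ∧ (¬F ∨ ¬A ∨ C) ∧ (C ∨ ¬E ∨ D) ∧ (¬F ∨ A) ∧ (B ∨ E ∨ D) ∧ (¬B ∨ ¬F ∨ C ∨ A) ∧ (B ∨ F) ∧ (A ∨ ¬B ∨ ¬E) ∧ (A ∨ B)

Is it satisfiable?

Yes, satisfiable

Branch on D: set D = True.
Branch on B: set B = True.
From the singleton clause (¬E), E = False.
From the singleton clause (C), C = True.
From the singleton clause (¬F), F = False.
From the singleton clause (¬A), A = False.
This assignment satisfies each clause.
A satisfying assignment: A ↦ False; B ↦ True; C ↦ True; D ↦ True; E ↦ False; F ↦ False.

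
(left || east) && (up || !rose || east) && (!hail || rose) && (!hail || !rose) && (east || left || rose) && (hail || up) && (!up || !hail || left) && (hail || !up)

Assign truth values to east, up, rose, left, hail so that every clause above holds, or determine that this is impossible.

Try left = true.
Try hail = false.
Unit clause (up) forces up = true.
That conflicts with the unit clause (!up).
Backtrack on hail: now try hail = true.
Unit clause (rose) forces rose = true.
That conflicts with the unit clause (!rose).
Either choice for hail ends in contradiction.
Backtrack on left: now try left = false.
Unit clause (east) forces east = true.
Try hail = false.
Unit clause (up) forces up = true.
That conflicts with the unit clause (!up).
Backtrack on hail: now try hail = true.
Unit clause (rose) forces rose = true.
That conflicts with the unit clause (!rose).
Either choice for hail ends in contradiction.
Either choice for left ends in contradiction.

UNSATISFIABLE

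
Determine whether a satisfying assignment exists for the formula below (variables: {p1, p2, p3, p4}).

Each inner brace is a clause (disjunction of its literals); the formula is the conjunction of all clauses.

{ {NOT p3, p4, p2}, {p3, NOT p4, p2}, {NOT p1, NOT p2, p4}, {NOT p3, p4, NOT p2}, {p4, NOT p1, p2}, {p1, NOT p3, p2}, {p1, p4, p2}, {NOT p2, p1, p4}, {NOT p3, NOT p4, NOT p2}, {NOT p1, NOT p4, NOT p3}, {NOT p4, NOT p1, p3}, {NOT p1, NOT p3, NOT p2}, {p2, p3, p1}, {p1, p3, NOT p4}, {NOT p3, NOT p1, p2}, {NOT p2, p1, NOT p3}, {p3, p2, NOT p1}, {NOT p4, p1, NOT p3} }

Suppose p3 = false.
Suppose p4 = false.
Suppose p1 = false.
(p2) alone gives p2 = true.
But (NOT p2) is also a unit clause — contradiction.
That branch fails; take p1 = true instead.
(NOT p2) alone gives p2 = false.
But (p2) is also a unit clause — contradiction.
Either choice for p1 ends in contradiction.
That branch fails; take p4 = true instead.
(p2) alone gives p2 = true.
(NOT p1) alone gives p1 = false.
But (p1) is also a unit clause — contradiction.
Either choice for p4 ends in contradiction.
That branch fails; take p3 = true instead.
Suppose p4 = true.
(NOT p2) alone gives p2 = false.
(p1) alone gives p1 = true.
But (NOT p1) is also a unit clause — contradiction.
That branch fails; take p4 = false instead.
(p2) alone gives p2 = true.
But (NOT p2) is also a unit clause — contradiction.
Either choice for p4 ends in contradiction.
Either choice for p3 ends in contradiction.
No assignment satisfies every clause.

No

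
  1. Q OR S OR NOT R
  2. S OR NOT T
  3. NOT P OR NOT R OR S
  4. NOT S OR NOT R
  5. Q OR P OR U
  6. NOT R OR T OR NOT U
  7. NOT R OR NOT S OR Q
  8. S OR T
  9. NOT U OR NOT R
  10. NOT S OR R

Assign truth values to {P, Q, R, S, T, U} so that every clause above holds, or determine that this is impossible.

Branch on S: set S = true.
Unit clause (NOT R) forces R = false.
Now (R) is unsatisfied and unit — conflict.
That branch fails; take S = false instead.
Unit clause (NOT T) forces T = false.
Now (T) is unsatisfied and unit — conflict.
Either choice for S ends in contradiction.

UNSATISFIABLE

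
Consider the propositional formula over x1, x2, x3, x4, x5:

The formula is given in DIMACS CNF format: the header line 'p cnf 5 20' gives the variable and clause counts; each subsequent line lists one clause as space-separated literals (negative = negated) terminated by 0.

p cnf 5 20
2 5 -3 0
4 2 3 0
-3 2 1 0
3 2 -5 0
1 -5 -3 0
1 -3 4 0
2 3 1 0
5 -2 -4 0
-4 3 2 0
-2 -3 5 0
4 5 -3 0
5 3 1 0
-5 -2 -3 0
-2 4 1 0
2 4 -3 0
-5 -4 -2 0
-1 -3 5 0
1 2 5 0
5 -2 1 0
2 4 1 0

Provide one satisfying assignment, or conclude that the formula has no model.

Suppose x2 = False.
Suppose x5 = True.
Unit clause (x3) forces x3 = True.
Unit clause (x1) forces x1 = True.
Unit clause (x4) forces x4 = True.
Every clause now holds.

x1: True; x2: False; x3: True; x4: True; x5: True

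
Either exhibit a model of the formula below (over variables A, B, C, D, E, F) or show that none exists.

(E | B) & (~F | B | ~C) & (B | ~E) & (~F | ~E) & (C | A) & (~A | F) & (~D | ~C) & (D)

Unit clause (D) forces D = 1.
Unit clause (~C) forces C = 0.
Unit clause (A) forces A = 1.
Unit clause (F) forces F = 1.
Unit clause (~E) forces E = 0.
Unit clause (B) forces B = 1.
This assignment satisfies each clause.

A=1; B=1; C=0; D=1; E=0; F=1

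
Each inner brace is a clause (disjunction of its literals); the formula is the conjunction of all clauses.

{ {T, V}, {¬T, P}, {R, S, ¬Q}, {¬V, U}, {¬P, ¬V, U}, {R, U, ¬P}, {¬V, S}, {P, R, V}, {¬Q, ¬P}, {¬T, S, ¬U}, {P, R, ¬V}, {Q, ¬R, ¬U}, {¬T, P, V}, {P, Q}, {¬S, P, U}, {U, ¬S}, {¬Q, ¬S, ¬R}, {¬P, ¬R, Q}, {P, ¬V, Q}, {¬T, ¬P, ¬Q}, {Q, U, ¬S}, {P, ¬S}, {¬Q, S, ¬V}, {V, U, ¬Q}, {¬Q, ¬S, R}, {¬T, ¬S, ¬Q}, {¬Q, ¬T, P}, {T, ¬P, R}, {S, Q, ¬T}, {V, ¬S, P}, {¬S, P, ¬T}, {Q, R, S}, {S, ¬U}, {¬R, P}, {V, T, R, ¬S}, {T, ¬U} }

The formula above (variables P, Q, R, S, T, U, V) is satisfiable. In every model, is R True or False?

False

Suppose R = True.
From the singleton clause (P), P = True.
From the singleton clause (¬Q), Q = False.
Now (Q) is unsatisfied and unit — conflict.
So every satisfying assignment has R = False.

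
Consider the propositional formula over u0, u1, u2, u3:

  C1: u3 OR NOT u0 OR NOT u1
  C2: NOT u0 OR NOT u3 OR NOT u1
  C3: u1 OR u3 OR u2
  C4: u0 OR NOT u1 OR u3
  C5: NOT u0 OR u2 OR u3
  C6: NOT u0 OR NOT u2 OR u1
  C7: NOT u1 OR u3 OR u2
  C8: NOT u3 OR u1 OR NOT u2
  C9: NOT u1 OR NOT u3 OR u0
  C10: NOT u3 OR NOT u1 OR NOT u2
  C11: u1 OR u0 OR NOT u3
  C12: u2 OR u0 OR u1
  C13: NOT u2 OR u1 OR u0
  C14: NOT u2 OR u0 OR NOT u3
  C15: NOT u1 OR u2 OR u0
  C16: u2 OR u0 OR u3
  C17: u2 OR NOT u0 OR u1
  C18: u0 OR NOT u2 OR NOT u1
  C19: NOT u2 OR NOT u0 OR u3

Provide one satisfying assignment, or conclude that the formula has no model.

UNSATISFIABLE

Try u3 = true.
Try u0 = false.
(NOT u1) alone gives u1 = false.
Now (u1) is unsatisfied and unit — conflict.
Backtrack on u0: now try u0 = true.
(NOT u1) alone gives u1 = false.
(NOT u2) alone gives u2 = false.
Now (u2) is unsatisfied and unit — conflict.
Either choice for u0 ends in contradiction.
Backtrack on u3: now try u3 = false.
Try u0 = false.
(NOT u1) alone gives u1 = false.
(u2) alone gives u2 = true.
Now (NOT u2) is unsatisfied and unit — conflict.
Backtrack on u0: now try u0 = true.
(NOT u1) alone gives u1 = false.
(u2) alone gives u2 = true.
Now (NOT u2) is unsatisfied and unit — conflict.
Either choice for u0 ends in contradiction.
Either choice for u3 ends in contradiction.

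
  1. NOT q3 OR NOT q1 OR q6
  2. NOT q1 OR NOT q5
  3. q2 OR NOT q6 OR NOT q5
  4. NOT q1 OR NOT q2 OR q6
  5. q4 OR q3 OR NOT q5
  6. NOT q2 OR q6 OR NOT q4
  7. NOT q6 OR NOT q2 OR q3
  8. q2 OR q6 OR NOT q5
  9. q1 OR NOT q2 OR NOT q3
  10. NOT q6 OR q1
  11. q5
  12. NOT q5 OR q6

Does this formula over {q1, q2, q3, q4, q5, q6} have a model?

No

The clause (q5) is unit, so q5 = true.
The clause (NOT q1) is unit, so q1 = false.
The clause (NOT q6) is unit, so q6 = false.
That conflicts with the unit clause (q6).
No assignment satisfies every clause.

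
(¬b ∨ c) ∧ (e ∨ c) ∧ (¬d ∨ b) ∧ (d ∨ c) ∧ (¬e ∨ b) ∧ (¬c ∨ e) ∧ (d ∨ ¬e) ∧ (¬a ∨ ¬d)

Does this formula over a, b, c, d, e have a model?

Suppose b = True.
From the singleton clause (c), c = True.
From the singleton clause (e), e = True.
From the singleton clause (d), d = True.
From the singleton clause (¬a), a = False.
This assignment satisfies each clause.
A satisfying assignment: a: False,  b: True,  c: True,  d: True,  e: True.

Yes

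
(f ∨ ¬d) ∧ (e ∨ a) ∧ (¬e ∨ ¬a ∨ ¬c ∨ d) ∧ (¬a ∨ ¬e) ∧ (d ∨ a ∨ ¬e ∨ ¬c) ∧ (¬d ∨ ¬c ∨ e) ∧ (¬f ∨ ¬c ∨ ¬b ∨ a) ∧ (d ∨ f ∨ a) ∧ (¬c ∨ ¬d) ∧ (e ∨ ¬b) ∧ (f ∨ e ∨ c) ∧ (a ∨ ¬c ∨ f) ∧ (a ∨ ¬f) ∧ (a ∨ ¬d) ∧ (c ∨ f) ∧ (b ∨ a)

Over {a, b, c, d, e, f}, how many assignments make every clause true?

There are 2^6 = 64 truth assignments over (a, b, c, d, e, f).
Split on c. With c = True, the clauses containing c are satisfied and ¬c drops from the rest; 2 of the 2^5 = 32 assignments to the other variables satisfy what remains.
With c = False, by the same count on the reduced clause set, 2 assignments work.
(One model: a=T, b=F, c=F, d=F, e=F, f=T.)
Total: 2 + 2 = 4.

4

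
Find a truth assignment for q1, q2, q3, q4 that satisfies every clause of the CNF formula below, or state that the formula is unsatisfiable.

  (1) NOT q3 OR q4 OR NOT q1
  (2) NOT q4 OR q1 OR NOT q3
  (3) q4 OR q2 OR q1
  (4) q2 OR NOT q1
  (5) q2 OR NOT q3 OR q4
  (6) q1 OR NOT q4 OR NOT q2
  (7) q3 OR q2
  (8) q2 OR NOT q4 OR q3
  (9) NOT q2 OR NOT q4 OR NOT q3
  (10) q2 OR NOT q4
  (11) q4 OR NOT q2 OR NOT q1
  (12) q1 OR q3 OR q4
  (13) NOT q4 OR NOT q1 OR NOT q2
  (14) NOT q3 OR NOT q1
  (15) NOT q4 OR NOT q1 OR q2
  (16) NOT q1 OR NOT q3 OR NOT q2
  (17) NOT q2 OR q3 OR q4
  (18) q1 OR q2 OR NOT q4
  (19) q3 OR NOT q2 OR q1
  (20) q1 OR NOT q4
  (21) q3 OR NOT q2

Branch on q2: set q2 = true.
Unit clause (q3) forces q3 = true.
Unit clause (NOT q4) forces q4 = false.
Unit clause (NOT q1) forces q1 = false.
Every clause now holds.

q1=false, q2=true, q3=true, q4=false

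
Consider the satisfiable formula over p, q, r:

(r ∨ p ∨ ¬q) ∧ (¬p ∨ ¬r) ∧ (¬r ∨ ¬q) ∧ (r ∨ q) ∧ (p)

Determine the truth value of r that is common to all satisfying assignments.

False

Suppose r = True.
From the singleton clause (¬p), p = False.
That conflicts with the unit clause (p).
So every satisfying assignment has r = False.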